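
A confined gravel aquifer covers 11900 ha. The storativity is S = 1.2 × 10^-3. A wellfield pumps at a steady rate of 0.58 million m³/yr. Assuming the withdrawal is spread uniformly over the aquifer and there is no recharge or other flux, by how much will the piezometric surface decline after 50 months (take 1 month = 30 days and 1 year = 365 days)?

A = 11900 ha = 1.19 × 10^8 m²
Q = 0.58 million m³/yr = 1589 m³/d
t = 50 months = 1500 d
ΔV = Q × t = 1589 m³/d × 1500 d = 2.384 × 10^6 m³
Δh = ΔV / (S × A) = 2.384 × 10^6 / (0.0012 × 1.19 × 10^8) = 16.69 m

Δh ≈ 16.7 m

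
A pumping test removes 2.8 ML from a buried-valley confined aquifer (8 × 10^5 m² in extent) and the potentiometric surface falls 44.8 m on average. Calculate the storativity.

ΔV = 2.8 ML = 2800 m³
S = ΔV / (A × Δh) = 2800 m³ / (8 × 10^5 m² × 44.8 m) = 7.812 × 10^-5

S ≈ 7.8 × 10^-5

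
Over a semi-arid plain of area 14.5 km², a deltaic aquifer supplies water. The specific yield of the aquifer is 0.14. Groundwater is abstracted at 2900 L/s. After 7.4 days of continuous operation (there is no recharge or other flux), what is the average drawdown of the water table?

Δh ≈ 0.913 m

A = 14.5 km² = 1.45 × 10^7 m²
Q = 2900 L/s = 2.506 × 10^5 m³/d
ΔV = Q × t = 2.506 × 10^5 m³/d × 7.4 d = 1.854 × 10^6 m³
Δh = ΔV / (Sy × A) = 1.854 × 10^6 / (0.14 × 1.45 × 10^7) = 0.9134 m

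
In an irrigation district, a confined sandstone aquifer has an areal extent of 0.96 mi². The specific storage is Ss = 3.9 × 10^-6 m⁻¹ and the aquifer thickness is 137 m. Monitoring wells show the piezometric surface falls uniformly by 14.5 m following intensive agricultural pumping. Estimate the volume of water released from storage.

S = Ss × b = 3.9 × 10^-6 m⁻¹ × 137 m = 5.343 × 10^-4
A = 0.96 mi² = 2.486 × 10^6 m²
ΔV = S × A × Δh = 5.343 × 10^-4 × 2.486 × 10^6 m² × 14.5 m = 19260 m³

ΔV ≈ 19300 m³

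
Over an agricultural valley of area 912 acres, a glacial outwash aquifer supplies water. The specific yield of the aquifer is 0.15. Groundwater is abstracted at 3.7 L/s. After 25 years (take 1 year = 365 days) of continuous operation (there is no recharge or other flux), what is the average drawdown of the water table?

A = 912 acres = 3.691 × 10^6 m²
Q = 3.7 L/s = 319.7 m³/d
t = 25 years = 9125 d
ΔV = Q × t = 319.7 m³/d × 9125 d = 2.917 × 10^6 m³
Δh = ΔV / (Sy × A) = 2.917 × 10^6 / (0.15 × 3.691 × 10^6) = 5.269 m

Δh ≈ 5.27 m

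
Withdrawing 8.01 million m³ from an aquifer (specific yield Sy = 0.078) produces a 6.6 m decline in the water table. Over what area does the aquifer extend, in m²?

A ≈ 1.56 × 10^7 m²

ΔV = 8.01 million m³ = 8.01 × 10^6 m³
A = ΔV / (Sy × Δh) = 8.01 × 10^6 / (0.078 × 6.6) = 1.556 × 10^7 m²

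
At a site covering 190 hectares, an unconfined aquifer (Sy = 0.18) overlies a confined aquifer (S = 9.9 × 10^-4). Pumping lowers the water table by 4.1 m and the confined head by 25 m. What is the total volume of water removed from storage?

A = 190 hectares = 1.9 × 10^6 m²
Unconfined: ΔV_u = Sy × A × Δh_u = 0.18 × 1.9 × 10^6 × 4.1 = 1.402 × 10^6 m³
Confined: ΔV_c = S × A × Δh_c = 9.9 × 10^-4 × 1.9 × 10^6 × 25 = 47020 m³
Total ΔV = 1.402 × 10^6 + 47020 = 1.449 × 10^6 m³

ΔV ≈ 1.45 × 10^6 m³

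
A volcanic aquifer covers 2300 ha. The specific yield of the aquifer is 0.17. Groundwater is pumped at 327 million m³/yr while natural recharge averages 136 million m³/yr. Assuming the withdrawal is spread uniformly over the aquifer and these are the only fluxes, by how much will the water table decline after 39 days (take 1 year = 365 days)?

A = 2300 ha = 2.3 × 10^7 m²
Net abstraction = 327 − 136 = 191 million m³/yr
Q_net = 191 million m³/yr = 5.233 × 10^5 m³/d
ΔV = Q × t = 5.233 × 10^5 m³/d × 39 d = 2.041 × 10^7 m³
Δh = ΔV / (Sy × A) = 2.041 × 10^7 / (0.17 × 2.3 × 10^7) = 5.219 m

Δh ≈ 5.22 m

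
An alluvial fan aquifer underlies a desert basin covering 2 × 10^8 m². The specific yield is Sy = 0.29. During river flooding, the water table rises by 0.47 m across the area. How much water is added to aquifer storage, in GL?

ΔV ≈ 27.3 GL

ΔV = Sy × A × Δh = 0.29 × 2 × 10^8 m² × 0.47 m = 2.726 × 10^7 m³
ΔV = 2.726 × 10^7 m³ = 27.26 GL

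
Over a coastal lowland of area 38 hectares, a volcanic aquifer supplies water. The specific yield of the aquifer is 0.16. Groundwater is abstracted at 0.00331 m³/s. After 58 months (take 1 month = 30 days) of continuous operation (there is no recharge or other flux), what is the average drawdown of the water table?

A = 38 hectares = 3.8 × 10^5 m²
Q = 0.00331 m³/s = 286 m³/d
t = 58 months = 1740 d
ΔV = Q × t = 286 m³/d × 1740 d = 4.976 × 10^5 m³
Δh = ΔV / (Sy × A) = 4.976 × 10^5 / (0.16 × 3.8 × 10^5) = 8.184 m

Δh ≈ 8.18 m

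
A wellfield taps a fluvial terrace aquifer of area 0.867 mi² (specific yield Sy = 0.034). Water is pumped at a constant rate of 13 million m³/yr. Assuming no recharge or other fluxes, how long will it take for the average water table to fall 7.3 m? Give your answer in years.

t ≈ 0.0429 years

A = 0.867 mi² = 2.246 × 10^6 m²
ΔV = Sy × A × Δh = 0.034 × 2.246 × 10^6 × 7.3 = 5.573 × 10^5 m³
Q = 13 million m³/yr = 35620 m³/d
t = ΔV / Q = 5.573 × 10^5 m³ / 35620 m³/d = 15.65 d
t = 15.65 d ≈ 0.04287 years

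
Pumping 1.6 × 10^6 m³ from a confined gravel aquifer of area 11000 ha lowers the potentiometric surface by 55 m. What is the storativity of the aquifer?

S ≈ 2.6 × 10^-4

A = 11000 ha = 1.1 × 10^8 m²
S = ΔV / (A × Δh) = 1.6 × 10^6 m³ / (1.1 × 10^8 m² × 55 m) = 2.645 × 10^-4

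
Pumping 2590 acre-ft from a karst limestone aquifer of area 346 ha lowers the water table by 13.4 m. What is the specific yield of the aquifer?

Sy ≈ 0.069

A = 346 ha = 3.46 × 10^6 m²
ΔV = 2590 acre-ft = 3.195 × 10^6 m³
Sy = ΔV / (A × Δh) = 3.195 × 10^6 m³ / (3.46 × 10^6 m² × 13.4 m) = 0.06891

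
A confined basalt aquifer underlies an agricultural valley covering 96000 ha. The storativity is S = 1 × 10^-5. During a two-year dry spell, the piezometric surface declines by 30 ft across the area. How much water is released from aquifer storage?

ΔV ≈ 87800 m³

A = 96000 ha = 9.6 × 10^8 m²
Δh = 30 ft = 9.144 m
ΔV = S × A × Δh = 1 × 10^-5 × 9.6 × 10^8 m² × 9.144 m = 87780 m³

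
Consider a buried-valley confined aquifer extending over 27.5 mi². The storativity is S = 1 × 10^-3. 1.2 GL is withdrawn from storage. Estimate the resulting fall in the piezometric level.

A = 27.5 mi² = 7.122 × 10^7 m²
ΔV = 1.2 GL = 1.2 × 10^6 m³
Δh = ΔV / (S × A) = 1.2 × 10^6 m³ / (0.001 × 7.122 × 10^7 m²) = 16.85 m

Δh ≈ 16.8 m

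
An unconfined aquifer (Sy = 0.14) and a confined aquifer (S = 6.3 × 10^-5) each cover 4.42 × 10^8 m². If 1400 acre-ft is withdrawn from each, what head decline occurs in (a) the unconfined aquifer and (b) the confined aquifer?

Δh_u ≈ 0.0279 m; Δh_c ≈ 62 m

ΔV = 1400 acre-ft = 1.727 × 10^6 m³
Unconfined: Δh_u = ΔV/(Sy·A) = 1.727 × 10^6/(0.14 × 4.42 × 10^8) = 0.02791 m
Confined: Δh_c = ΔV/(S·A) = 1.727 × 10^6/(6.3 × 10^-5 × 4.42 × 10^8) = 62.02 m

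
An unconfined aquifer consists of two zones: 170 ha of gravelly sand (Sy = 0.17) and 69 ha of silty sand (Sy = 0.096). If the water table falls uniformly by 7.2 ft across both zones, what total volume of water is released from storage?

ΔV ≈ 7.8 × 10^5 m³

A₁ = 170 ha = 1.7 × 10^6 m²; A₂ = 69 ha = 6.9 × 10^5 m²
Δh = 7.2 ft = 2.195 m
ΔV₁ = 0.17 × 1.7 × 10^6 × 2.195 = 6.342 × 10^5 m³
ΔV₂ = 0.096 × 6.9 × 10^5 × 2.195 = 1.454 × 10^5 m³
ΔV = ΔV₁ + ΔV₂ = 7.796 × 10^5 m³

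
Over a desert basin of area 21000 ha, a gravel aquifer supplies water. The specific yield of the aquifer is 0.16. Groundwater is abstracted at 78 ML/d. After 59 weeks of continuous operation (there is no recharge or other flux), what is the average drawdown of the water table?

A = 21000 ha = 2.1 × 10^8 m²
Q = 78 ML/d = 78000 m³/d
t = 59 weeks = 413 d
ΔV = Q × t = 78000 m³/d × 413 d = 3.221 × 10^7 m³
Δh = ΔV / (Sy × A) = 3.221 × 10^7 / (0.16 × 2.1 × 10^8) = 0.9587 m

Δh ≈ 0.959 m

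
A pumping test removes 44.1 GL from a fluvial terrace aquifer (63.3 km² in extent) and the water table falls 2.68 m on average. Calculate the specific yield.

A = 63.3 km² = 6.33 × 10^7 m²
ΔV = 44.1 GL = 4.41 × 10^7 m³
Sy = ΔV / (A × Δh) = 4.41 × 10^7 m³ / (6.33 × 10^7 m² × 2.68 m) = 0.26

Sy ≈ 0.26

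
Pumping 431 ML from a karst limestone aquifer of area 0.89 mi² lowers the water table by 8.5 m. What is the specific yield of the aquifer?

Sy ≈ 0.022

A = 0.89 mi² = 2.305 × 10^6 m²
ΔV = 431 ML = 4.31 × 10^5 m³
Sy = ΔV / (A × Δh) = 4.31 × 10^5 m³ / (2.305 × 10^6 m² × 8.5 m) = 0.022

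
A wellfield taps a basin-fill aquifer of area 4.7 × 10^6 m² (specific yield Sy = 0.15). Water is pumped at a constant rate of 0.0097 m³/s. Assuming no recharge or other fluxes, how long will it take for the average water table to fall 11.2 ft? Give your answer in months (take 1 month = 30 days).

Δh = 11.2 ft = 3.414 m
ΔV = Sy × A × Δh = 0.15 × 4.7 × 10^6 × 3.414 = 2.407 × 10^6 m³
Q = 0.0097 m³/s = 838.1 m³/d
t = ΔV / Q = 2.407 × 10^6 m³ / 838.1 m³/d = 2872 d
t = 2872 d ≈ 95.72 months

t ≈ 95.7 months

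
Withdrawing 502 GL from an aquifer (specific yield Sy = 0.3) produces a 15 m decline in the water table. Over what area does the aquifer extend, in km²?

A ≈ 112 km²

ΔV = 502 GL = 5.02 × 10^8 m³
A = ΔV / (Sy × Δh) = 5.02 × 10^8 / (0.3 × 15) = 1.116 × 10^8 m²
A = 1.116 × 10^8 m² = 111.6 km²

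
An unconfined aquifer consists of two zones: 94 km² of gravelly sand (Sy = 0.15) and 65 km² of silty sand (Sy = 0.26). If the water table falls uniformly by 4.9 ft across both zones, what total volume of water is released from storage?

ΔV ≈ 4.63 × 10^7 m³

A₁ = 94 km² = 9.4 × 10^7 m²; A₂ = 65 km² = 6.5 × 10^7 m²
Δh = 4.9 ft = 1.494 m
ΔV₁ = 0.15 × 9.4 × 10^7 × 1.494 = 2.106 × 10^7 m³
ΔV₂ = 0.26 × 6.5 × 10^7 × 1.494 = 2.524 × 10^7 m³
ΔV = ΔV₁ + ΔV₂ = 4.63 × 10^7 m³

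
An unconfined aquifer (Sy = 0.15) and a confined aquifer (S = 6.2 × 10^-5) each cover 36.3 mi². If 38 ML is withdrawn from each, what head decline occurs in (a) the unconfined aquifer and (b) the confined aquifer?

Δh_u ≈ 0.00269 m; Δh_c ≈ 6.52 m

A = 36.3 mi² = 9.402 × 10^7 m²
ΔV = 38 ML = 38000 m³
Unconfined: Δh_u = ΔV/(Sy·A) = 38000/(0.15 × 9.402 × 10^7) = 0.002695 m
Confined: Δh_c = ΔV/(S·A) = 38000/(6.2 × 10^-5 × 9.402 × 10^7) = 6.519 m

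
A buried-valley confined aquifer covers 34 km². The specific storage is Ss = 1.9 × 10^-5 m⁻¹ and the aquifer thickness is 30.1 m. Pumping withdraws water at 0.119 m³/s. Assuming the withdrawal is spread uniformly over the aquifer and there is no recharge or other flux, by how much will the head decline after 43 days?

Δh ≈ 22.7 m

S = Ss × b = 1.9 × 10^-5 m⁻¹ × 30.1 m = 5.719 × 10^-4
A = 34 km² = 3.4 × 10^7 m²
Q = 0.119 m³/s = 10280 m³/d
ΔV = Q × t = 10280 m³/d × 43 d = 4.421 × 10^5 m³
Δh = ΔV / (S × A) = 4.421 × 10^5 / (5.719 × 10^-4 × 3.4 × 10^7) = 22.74 m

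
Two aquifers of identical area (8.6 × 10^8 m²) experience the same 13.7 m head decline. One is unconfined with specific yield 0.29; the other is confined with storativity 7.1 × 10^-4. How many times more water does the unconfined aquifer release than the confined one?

ΔV_u / ΔV_c ≈ 408

Unconfined: ΔV_u = Sy × A × Δh = 0.29 × 8.6 × 10^8 × 13.7 = 3.417 × 10^9 m³
Confined: ΔV_c = S × A × Δh = 7.1 × 10^-4 × 8.6 × 10^8 × 13.7 = 8.365 × 10^6 m³
Ratio = ΔV_u / ΔV_c = Sy / S = 0.29 / 7.1 × 10^-4 = 408.5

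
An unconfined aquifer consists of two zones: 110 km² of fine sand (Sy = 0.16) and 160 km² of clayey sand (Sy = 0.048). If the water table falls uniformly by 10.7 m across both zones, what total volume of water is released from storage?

ΔV ≈ 2.7 × 10^8 m³

A₁ = 110 km² = 1.1 × 10^8 m²; A₂ = 160 km² = 1.6 × 10^8 m²
ΔV₁ = 0.16 × 1.1 × 10^8 × 10.7 = 1.883 × 10^8 m³
ΔV₂ = 0.048 × 1.6 × 10^8 × 10.7 = 8.218 × 10^7 m³
ΔV = ΔV₁ + ΔV₂ = 2.705 × 10^8 m³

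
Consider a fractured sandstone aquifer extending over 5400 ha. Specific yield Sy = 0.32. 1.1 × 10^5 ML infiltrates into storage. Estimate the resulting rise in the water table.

Δh ≈ 6.37 m

A = 5400 ha = 5.4 × 10^7 m²
ΔV = 1.1 × 10^5 ML = 1.1 × 10^8 m³
Δh = ΔV / (Sy × A) = 1.1 × 10^8 m³ / (0.32 × 5.4 × 10^7 m²) = 6.366 m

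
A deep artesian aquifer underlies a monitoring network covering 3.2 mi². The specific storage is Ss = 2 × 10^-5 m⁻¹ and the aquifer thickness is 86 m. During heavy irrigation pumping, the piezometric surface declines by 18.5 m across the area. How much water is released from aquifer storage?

S = Ss × b = 2 × 10^-5 m⁻¹ × 86 m = 1.72 × 10^-3
A = 3.2 mi² = 8.288 × 10^6 m²
ΔV = S × A × Δh = 0.00172 × 8.288 × 10^6 m² × 18.5 m = 2.637 × 10^5 m³

ΔV ≈ 2.64 × 10^5 m³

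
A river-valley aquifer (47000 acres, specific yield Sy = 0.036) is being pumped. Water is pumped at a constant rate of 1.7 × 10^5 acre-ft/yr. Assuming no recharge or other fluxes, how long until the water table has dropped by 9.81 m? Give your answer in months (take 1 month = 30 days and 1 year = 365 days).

A = 47000 acres = 1.902 × 10^8 m²
ΔV = Sy × A × Δh = 0.036 × 1.902 × 10^8 × 9.81 = 6.717 × 10^7 m³
Q = 1.7 × 10^5 acre-ft/yr = 5.745 × 10^5 m³/d
t = ΔV / Q = 6.717 × 10^7 m³ / 5.745 × 10^5 m³/d = 116.9 d
t = 116.9 d ≈ 3.897 months

t ≈ 3.9 months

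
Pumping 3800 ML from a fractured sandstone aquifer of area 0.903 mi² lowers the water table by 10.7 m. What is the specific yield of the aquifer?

Sy ≈ 0.15

A = 0.903 mi² = 2.339 × 10^6 m²
ΔV = 3800 ML = 3.8 × 10^6 m³
Sy = ΔV / (A × Δh) = 3.8 × 10^6 m³ / (2.339 × 10^6 m² × 10.7 m) = 0.1518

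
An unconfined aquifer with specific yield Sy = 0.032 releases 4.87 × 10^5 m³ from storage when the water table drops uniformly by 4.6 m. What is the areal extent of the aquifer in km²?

A = ΔV / (Sy × Δh) = 4.87 × 10^5 / (0.032 × 4.6) = 3.308 × 10^6 m²
A = 3.308 × 10^6 m² = 3.308 km²

A ≈ 3.31 km²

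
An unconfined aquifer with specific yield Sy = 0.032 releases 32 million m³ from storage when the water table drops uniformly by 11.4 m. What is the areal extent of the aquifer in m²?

ΔV = 32 million m³ = 3.2 × 10^7 m³
A = ΔV / (Sy × Δh) = 3.2 × 10^7 / (0.032 × 11.4) = 8.772 × 10^7 m²

A ≈ 8.77 × 10^7 m²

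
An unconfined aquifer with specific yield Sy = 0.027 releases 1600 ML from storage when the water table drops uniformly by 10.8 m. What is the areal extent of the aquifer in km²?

ΔV = 1600 ML = 1.6 × 10^6 m³
A = ΔV / (Sy × Δh) = 1.6 × 10^6 / (0.027 × 10.8) = 5.487 × 10^6 m²
A = 5.487 × 10^6 m² = 5.487 km²

A ≈ 5.49 km²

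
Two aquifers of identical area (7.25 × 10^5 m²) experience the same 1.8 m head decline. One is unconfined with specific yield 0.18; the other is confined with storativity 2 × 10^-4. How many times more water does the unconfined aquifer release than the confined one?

Unconfined: ΔV_u = Sy × A × Δh = 0.18 × 7.25 × 10^5 × 1.8 = 2.349 × 10^5 m³
Confined: ΔV_c = S × A × Δh = 2 × 10^-4 × 7.25 × 10^5 × 1.8 = 261 m³
Ratio = ΔV_u / ΔV_c = Sy / S = 0.18 / 2 × 10^-4 = 900

ΔV_u / ΔV_c ≈ 900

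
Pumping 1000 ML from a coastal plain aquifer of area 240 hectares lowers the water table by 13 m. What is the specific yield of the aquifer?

Sy ≈ 0.032

A = 240 hectares = 2.4 × 10^6 m²
ΔV = 1000 ML = 1 × 10^6 m³
Sy = ΔV / (A × Δh) = 1 × 10^6 m³ / (2.4 × 10^6 m² × 13 m) = 0.03205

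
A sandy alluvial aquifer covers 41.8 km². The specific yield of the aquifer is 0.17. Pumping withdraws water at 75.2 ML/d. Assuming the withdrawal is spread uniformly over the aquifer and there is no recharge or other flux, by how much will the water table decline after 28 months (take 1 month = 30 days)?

A = 41.8 km² = 4.18 × 10^7 m²
Q = 75.2 ML/d = 75200 m³/d
t = 28 months = 840 d
ΔV = Q × t = 75200 m³/d × 840 d = 6.317 × 10^7 m³
Δh = ΔV / (Sy × A) = 6.317 × 10^7 / (0.17 × 4.18 × 10^7) = 8.889 m

Δh ≈ 8.89 m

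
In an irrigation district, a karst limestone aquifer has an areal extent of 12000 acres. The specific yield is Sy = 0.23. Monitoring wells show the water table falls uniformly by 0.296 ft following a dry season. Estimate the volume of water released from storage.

ΔV ≈ 1.01 × 10^6 m³

A = 12000 acres = 4.856 × 10^7 m²
Δh = 0.296 ft = 0.09022 m
ΔV = Sy × A × Δh = 0.23 × 4.856 × 10^7 m² × 0.09022 m = 1.008 × 10^6 m³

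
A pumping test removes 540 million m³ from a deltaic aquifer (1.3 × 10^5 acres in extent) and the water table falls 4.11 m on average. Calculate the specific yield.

A = 1.3 × 10^5 acres = 5.261 × 10^8 m²
ΔV = 540 million m³ = 5.4 × 10^8 m³
Sy = ΔV / (A × Δh) = 5.4 × 10^8 m³ / (5.261 × 10^8 m² × 4.11 m) = 0.2497

Sy ≈ 0.25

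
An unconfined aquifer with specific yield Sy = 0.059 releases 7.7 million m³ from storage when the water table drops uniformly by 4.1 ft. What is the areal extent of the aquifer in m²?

Δh = 4.1 ft = 1.25 m
ΔV = 7.7 million m³ = 7.7 × 10^6 m³
A = ΔV / (Sy × Δh) = 7.7 × 10^6 / (0.059 × 1.25) = 1.044 × 10^8 m²

A ≈ 1.04 × 10^8 m²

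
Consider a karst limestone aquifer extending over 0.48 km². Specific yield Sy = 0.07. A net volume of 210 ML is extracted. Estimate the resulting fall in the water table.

A = 0.48 km² = 4.8 × 10^5 m²
ΔV = 210 ML = 2.1 × 10^5 m³
Δh = ΔV / (Sy × A) = 2.1 × 10^5 m³ / (0.07 × 4.8 × 10^5 m²) = 6.25 m

Δh ≈ 6.25 m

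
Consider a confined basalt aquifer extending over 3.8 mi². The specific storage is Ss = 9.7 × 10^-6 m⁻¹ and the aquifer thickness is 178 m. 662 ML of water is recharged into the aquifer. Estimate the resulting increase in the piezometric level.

Δh ≈ 39 m

S = Ss × b = 9.7 × 10^-6 m⁻¹ × 178 m = 1.727 × 10^-3
A = 3.8 mi² = 9.842 × 10^6 m²
ΔV = 662 ML = 6.62 × 10^5 m³
Δh = ΔV / (S × A) = 6.62 × 10^5 m³ / (0.001727 × 9.842 × 10^6 m²) = 38.96 m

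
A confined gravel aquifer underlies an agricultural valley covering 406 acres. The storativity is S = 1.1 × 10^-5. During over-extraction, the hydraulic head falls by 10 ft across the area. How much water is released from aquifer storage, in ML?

ΔV ≈ 0.0551 ML

A = 406 acres = 1.643 × 10^6 m²
Δh = 10 ft = 3.048 m
ΔV = S × A × Δh = 1.1 × 10^-5 × 1.643 × 10^6 m² × 3.048 m = 55.09 m³
ΔV = 55.09 m³ = 0.05509 ML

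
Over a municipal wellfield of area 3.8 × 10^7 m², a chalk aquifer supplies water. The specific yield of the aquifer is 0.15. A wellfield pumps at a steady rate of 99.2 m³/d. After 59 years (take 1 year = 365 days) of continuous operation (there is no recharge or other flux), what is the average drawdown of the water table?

Δh ≈ 0.375 m

t = 59 years = 21540 d
ΔV = Q × t = 99.2 m³/d × 21540 d = 2.136 × 10^6 m³
Δh = ΔV / (Sy × A) = 2.136 × 10^6 / (0.15 × 3.8 × 10^7) = 0.3748 m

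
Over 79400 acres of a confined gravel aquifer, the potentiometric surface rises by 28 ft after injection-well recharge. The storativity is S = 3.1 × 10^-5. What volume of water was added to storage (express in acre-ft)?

A = 79400 acres = 3.213 × 10^8 m²
Δh = 28 ft = 8.534 m
ΔV = S × A × Δh = 3.1 × 10^-5 × 3.213 × 10^8 m² × 8.534 m = 85010 m³
ΔV = 85010 m³ = 68.92 acre-ft

ΔV ≈ 68.9 acre-ft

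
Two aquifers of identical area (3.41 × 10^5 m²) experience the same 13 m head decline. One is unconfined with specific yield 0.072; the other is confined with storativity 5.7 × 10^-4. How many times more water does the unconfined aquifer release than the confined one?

ΔV_u / ΔV_c ≈ 126

Unconfined: ΔV_u = Sy × A × Δh = 0.072 × 3.41 × 10^5 × 13 = 3.192 × 10^5 m³
Confined: ΔV_c = S × A × Δh = 5.7 × 10^-4 × 3.41 × 10^5 × 13 = 2527 m³
Ratio = ΔV_u / ΔV_c = Sy / S = 0.072 / 5.7 × 10^-4 = 126.3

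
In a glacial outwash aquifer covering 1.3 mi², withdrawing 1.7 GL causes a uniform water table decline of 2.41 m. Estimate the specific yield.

A = 1.3 mi² = 3.367 × 10^6 m²
ΔV = 1.7 GL = 1.7 × 10^6 m³
Sy = ΔV / (A × Δh) = 1.7 × 10^6 m³ / (3.367 × 10^6 m² × 2.41 m) = 0.2095

Sy ≈ 0.21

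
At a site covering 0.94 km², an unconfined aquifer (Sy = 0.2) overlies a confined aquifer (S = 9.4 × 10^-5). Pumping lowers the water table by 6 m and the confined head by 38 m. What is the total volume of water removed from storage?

A = 0.94 km² = 9.4 × 10^5 m²
Unconfined: ΔV_u = Sy × A × Δh_u = 0.2 × 9.4 × 10^5 × 6 = 1.128 × 10^6 m³
Confined: ΔV_c = S × A × Δh_c = 9.4 × 10^-5 × 9.4 × 10^5 × 38 = 3358 m³
Total ΔV = 1.128 × 10^6 + 3358 = 1.131 × 10^6 m³

ΔV ≈ 1.13 × 10^6 m³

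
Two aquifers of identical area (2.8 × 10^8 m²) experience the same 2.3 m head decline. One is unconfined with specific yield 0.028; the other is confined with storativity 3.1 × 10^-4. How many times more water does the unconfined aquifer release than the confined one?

ΔV_u / ΔV_c ≈ 90.3

Unconfined: ΔV_u = Sy × A × Δh = 0.028 × 2.8 × 10^8 × 2.3 = 1.803 × 10^7 m³
Confined: ΔV_c = S × A × Δh = 3.1 × 10^-4 × 2.8 × 10^8 × 2.3 = 1.996 × 10^5 m³
Ratio = ΔV_u / ΔV_c = Sy / S = 0.028 / 3.1 × 10^-4 = 90.32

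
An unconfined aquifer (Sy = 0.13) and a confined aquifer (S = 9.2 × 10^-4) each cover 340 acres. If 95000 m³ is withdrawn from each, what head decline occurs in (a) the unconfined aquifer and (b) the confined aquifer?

Δh_u ≈ 0.531 m; Δh_c ≈ 75 m

A = 340 acres = 1.376 × 10^6 m²
Unconfined: Δh_u = ΔV/(Sy·A) = 95000/(0.13 × 1.376 × 10^6) = 0.5311 m
Confined: Δh_c = ΔV/(S·A) = 95000/(9.2 × 10^-4 × 1.376 × 10^6) = 75.05 m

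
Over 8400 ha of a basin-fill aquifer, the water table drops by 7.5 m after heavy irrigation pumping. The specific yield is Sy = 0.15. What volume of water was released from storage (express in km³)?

A = 8400 ha = 8.4 × 10^7 m²
ΔV = Sy × A × Δh = 0.15 × 8.4 × 10^7 m² × 7.5 m = 9.45 × 10^7 m³
ΔV = 9.45 × 10^7 m³ = 0.0945 km³

ΔV ≈ 0.0945 km³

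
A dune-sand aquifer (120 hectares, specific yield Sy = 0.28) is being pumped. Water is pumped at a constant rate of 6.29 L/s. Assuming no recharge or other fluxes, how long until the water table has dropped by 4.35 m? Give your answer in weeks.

t ≈ 384 weeks

A = 120 hectares = 1.2 × 10^6 m²
ΔV = Sy × A × Δh = 0.28 × 1.2 × 10^6 × 4.35 = 1.462 × 10^6 m³
Q = 6.29 L/s = 543.5 m³/d
t = ΔV / Q = 1.462 × 10^6 m³ / 543.5 m³/d = 2689 d
t = 2689 d ≈ 384.2 weeks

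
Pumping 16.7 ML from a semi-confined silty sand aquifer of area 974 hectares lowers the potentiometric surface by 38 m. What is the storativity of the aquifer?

S ≈ 4.5 × 10^-5

A = 974 hectares = 9.74 × 10^6 m²
ΔV = 16.7 ML = 16700 m³
S = ΔV / (A × Δh) = 16700 m³ / (9.74 × 10^6 m² × 38 m) = 4.512 × 10^-5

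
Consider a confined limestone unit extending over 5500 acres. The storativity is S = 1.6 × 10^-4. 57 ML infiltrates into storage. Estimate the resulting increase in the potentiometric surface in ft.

Δh ≈ 52.5 ft

A = 5500 acres = 2.226 × 10^7 m²
ΔV = 57 ML = 57000 m³
Δh = ΔV / (S × A) = 57000 m³ / (1.6 × 10^-4 × 2.226 × 10^7 m²) = 16.01 m
Δh = 16.01 m = 52.51 ft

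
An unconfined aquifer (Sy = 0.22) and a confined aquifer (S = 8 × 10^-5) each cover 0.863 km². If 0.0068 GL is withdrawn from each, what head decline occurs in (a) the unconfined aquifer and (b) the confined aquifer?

Δh_u ≈ 0.0358 m; Δh_c ≈ 98.5 m

A = 0.863 km² = 8.63 × 10^5 m²
ΔV = 0.0068 GL = 6800 m³
Unconfined: Δh_u = ΔV/(Sy·A) = 6800/(0.22 × 8.63 × 10^5) = 0.03582 m
Confined: Δh_c = ΔV/(S·A) = 6800/(8 × 10^-5 × 8.63 × 10^5) = 98.49 m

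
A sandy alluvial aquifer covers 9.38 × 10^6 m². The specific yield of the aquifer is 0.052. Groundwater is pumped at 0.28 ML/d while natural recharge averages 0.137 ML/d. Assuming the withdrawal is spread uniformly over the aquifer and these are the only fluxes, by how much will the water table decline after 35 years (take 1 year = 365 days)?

Δh ≈ 3.75 m

Net abstraction = 0.28 − 0.137 = 0.143 ML/d
Q_net = 0.143 ML/d = 143 m³/d
t = 35 years = 12780 d
ΔV = Q × t = 143 m³/d × 12780 d = 1.827 × 10^6 m³
Δh = ΔV / (Sy × A) = 1.827 × 10^6 / (0.052 × 9.38 × 10^6) = 3.745 m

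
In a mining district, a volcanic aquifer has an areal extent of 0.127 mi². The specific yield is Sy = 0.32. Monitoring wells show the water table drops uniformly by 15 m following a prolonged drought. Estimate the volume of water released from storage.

A = 0.127 mi² = 3.289 × 10^5 m²
ΔV = Sy × A × Δh = 0.32 × 3.289 × 10^5 m² × 15 m = 1.579 × 10^6 m³

ΔV ≈ 1.58 × 10^6 m³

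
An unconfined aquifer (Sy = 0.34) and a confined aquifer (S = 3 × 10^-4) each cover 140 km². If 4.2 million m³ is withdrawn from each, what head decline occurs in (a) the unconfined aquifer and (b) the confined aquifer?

Δh_u ≈ 0.0882 m; Δh_c ≈ 100 m

A = 140 km² = 1.4 × 10^8 m²
ΔV = 4.2 million m³ = 4.2 × 10^6 m³
Unconfined: Δh_u = ΔV/(Sy·A) = 4.2 × 10^6/(0.34 × 1.4 × 10^8) = 0.08824 m
Confined: Δh_c = ΔV/(S·A) = 4.2 × 10^6/(3 × 10^-4 × 1.4 × 10^8) = 100 m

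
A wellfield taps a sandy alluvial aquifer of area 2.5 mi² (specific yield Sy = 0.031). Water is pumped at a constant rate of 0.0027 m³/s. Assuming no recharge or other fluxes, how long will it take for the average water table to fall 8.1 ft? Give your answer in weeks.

t ≈ 303 weeks

A = 2.5 mi² = 6.475 × 10^6 m²
Δh = 8.1 ft = 2.469 m
ΔV = Sy × A × Δh = 0.031 × 6.475 × 10^6 × 2.469 = 4.956 × 10^5 m³
Q = 0.0027 m³/s = 233.3 m³/d
t = ΔV / Q = 4.956 × 10^5 m³ / 233.3 m³/d = 2124 d
t = 2124 d ≈ 303.5 weeks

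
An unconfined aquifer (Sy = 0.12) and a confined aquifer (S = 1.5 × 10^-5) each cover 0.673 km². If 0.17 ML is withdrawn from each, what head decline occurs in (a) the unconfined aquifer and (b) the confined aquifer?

A = 0.673 km² = 6.73 × 10^5 m²
ΔV = 0.17 ML = 170 m³
Unconfined: Δh_u = ΔV/(Sy·A) = 170/(0.12 × 6.73 × 10^5) = 0.002105 m
Confined: Δh_c = ΔV/(S·A) = 170/(1.5 × 10^-5 × 6.73 × 10^5) = 16.84 m

Δh_u ≈ 0.00211 m; Δh_c ≈ 16.8 m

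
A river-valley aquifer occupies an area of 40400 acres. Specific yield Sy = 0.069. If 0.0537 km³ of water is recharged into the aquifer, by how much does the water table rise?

Δh ≈ 4.76 m

A = 40400 acres = 1.635 × 10^8 m²
ΔV = 0.0537 km³ = 5.37 × 10^7 m³
Δh = ΔV / (Sy × A) = 5.37 × 10^7 m³ / (0.069 × 1.635 × 10^8 m²) = 4.76 m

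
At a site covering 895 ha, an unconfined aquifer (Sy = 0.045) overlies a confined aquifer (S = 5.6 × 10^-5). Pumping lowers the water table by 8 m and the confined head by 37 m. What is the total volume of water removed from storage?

A = 895 ha = 8.95 × 10^6 m²
Unconfined: ΔV_u = Sy × A × Δh_u = 0.045 × 8.95 × 10^6 × 8 = 3.222 × 10^6 m³
Confined: ΔV_c = S × A × Δh_c = 5.6 × 10^-5 × 8.95 × 10^6 × 37 = 18540 m³
Total ΔV = 3.222 × 10^6 + 18540 = 3.241 × 10^6 m³

ΔV ≈ 3.24 × 10^6 m³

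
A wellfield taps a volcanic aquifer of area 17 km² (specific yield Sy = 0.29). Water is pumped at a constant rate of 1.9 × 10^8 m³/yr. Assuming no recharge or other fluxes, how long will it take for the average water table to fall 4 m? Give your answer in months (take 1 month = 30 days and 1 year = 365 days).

t ≈ 1.26 months

A = 17 km² = 1.7 × 10^7 m²
ΔV = Sy × A × Δh = 0.29 × 1.7 × 10^7 × 4 = 1.972 × 10^7 m³
Q = 1.9 × 10^8 m³/yr = 5.205 × 10^5 m³/d
t = ΔV / Q = 1.972 × 10^7 m³ / 5.205 × 10^5 m³/d = 37.88 d
t = 37.88 d ≈ 1.263 months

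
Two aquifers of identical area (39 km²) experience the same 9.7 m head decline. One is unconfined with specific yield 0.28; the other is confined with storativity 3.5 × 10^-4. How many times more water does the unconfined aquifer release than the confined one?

A = 39 km² = 3.9 × 10^7 m²
Unconfined: ΔV_u = Sy × A × Δh = 0.28 × 3.9 × 10^7 × 9.7 = 1.059 × 10^8 m³
Confined: ΔV_c = S × A × Δh = 3.5 × 10^-4 × 3.9 × 10^7 × 9.7 = 1.324 × 10^5 m³
Ratio = ΔV_u / ΔV_c = Sy / S = 0.28 / 3.5 × 10^-4 = 800

ΔV_u / ΔV_c ≈ 800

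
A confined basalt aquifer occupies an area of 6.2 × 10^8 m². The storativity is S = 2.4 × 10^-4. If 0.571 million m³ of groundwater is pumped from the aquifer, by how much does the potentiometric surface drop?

Δh ≈ 3.84 m

ΔV = 0.571 million m³ = 5.71 × 10^5 m³
Δh = ΔV / (S × A) = 5.71 × 10^5 m³ / (2.4 × 10^-4 × 6.2 × 10^8 m²) = 3.837 m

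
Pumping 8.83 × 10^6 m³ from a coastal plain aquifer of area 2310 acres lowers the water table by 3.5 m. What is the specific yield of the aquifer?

Sy ≈ 0.27

A = 2310 acres = 9.348 × 10^6 m²
Sy = ΔV / (A × Δh) = 8.83 × 10^6 m³ / (9.348 × 10^6 m² × 3.5 m) = 0.2699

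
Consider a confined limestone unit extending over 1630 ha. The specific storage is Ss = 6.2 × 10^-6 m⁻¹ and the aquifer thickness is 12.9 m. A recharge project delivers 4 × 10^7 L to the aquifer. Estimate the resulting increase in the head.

Δh ≈ 30.7 m

S = Ss × b = 6.2 × 10^-6 m⁻¹ × 12.9 m = 7.998 × 10^-5
A = 1630 ha = 1.63 × 10^7 m²
ΔV = 4 × 10^7 L = 40000 m³
Δh = ΔV / (S × A) = 40000 m³ / (7.998 × 10^-5 × 1.63 × 10^7 m²) = 30.68 m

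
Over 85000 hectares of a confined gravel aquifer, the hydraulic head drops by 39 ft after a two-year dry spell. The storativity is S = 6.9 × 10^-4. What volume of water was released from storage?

A = 85000 hectares = 8.5 × 10^8 m²
Δh = 39 ft = 11.89 m
ΔV = S × A × Δh = 6.9 × 10^-4 × 8.5 × 10^8 m² × 11.89 m = 6.972 × 10^6 m³

ΔV ≈ 6.97 × 10^6 m³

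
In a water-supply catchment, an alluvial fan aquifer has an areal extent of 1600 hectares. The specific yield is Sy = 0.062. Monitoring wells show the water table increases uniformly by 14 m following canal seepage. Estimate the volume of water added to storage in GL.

A = 1600 hectares = 1.6 × 10^7 m²
ΔV = Sy × A × Δh = 0.062 × 1.6 × 10^7 m² × 14 m = 1.389 × 10^7 m³
ΔV = 1.389 × 10^7 m³ = 13.89 GL

ΔV ≈ 13.9 GL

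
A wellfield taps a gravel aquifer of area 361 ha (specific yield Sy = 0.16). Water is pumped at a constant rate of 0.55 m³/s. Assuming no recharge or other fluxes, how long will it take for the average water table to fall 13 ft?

A = 361 ha = 3.61 × 10^6 m²
Δh = 13 ft = 3.962 m
ΔV = Sy × A × Δh = 0.16 × 3.61 × 10^6 × 3.962 = 2.289 × 10^6 m³
Q = 0.55 m³/s = 47520 m³/d
t = ΔV / Q = 2.289 × 10^6 m³ / 47520 m³/d = 48.16 d

t ≈ 48.2 days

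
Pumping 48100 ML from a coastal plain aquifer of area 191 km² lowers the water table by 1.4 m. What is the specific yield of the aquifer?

Sy ≈ 0.18

A = 191 km² = 1.91 × 10^8 m²
ΔV = 48100 ML = 4.81 × 10^7 m³
Sy = ΔV / (A × Δh) = 4.81 × 10^7 m³ / (1.91 × 10^8 m² × 1.4 m) = 0.1799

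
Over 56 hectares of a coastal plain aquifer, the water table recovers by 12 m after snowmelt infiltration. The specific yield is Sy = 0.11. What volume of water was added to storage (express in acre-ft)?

A = 56 hectares = 5.6 × 10^5 m²
ΔV = Sy × A × Δh = 0.11 × 5.6 × 10^5 m² × 12 m = 7.392 × 10^5 m³
ΔV = 7.392 × 10^5 m³ = 599.3 acre-ft

ΔV ≈ 599 acre-ft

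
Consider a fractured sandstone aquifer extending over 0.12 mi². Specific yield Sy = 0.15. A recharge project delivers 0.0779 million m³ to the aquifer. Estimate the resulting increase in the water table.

Δh ≈ 1.67 m

A = 0.12 mi² = 3.108 × 10^5 m²
ΔV = 0.0779 million m³ = 77900 m³
Δh = ΔV / (Sy × A) = 77900 m³ / (0.15 × 3.108 × 10^5 m²) = 1.671 m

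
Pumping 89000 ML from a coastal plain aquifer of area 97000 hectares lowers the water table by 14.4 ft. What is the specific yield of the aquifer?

A = 97000 hectares = 9.7 × 10^8 m²
Δh = 14.4 ft = 4.389 m
ΔV = 89000 ML = 8.9 × 10^7 m³
Sy = ΔV / (A × Δh) = 8.9 × 10^7 m³ / (9.7 × 10^8 m² × 4.389 m) = 0.0209

Sy ≈ 0.021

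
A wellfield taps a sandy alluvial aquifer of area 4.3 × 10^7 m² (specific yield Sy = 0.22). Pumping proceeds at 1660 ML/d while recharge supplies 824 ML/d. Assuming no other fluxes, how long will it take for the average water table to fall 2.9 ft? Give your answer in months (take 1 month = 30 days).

t ≈ 0.333 months

Δh = 2.9 ft = 0.8839 m
ΔV = Sy × A × Δh = 0.22 × 4.3 × 10^7 × 0.8839 = 8.362 × 10^6 m³
Net withdrawal = 1660 − 824 = 836 ML/d = 8.36 × 10^5 m³/d
t = ΔV / Q = 8.362 × 10^6 m³ / 8.36 × 10^5 m³/d = 10 d
t = 10 d ≈ 0.3334 months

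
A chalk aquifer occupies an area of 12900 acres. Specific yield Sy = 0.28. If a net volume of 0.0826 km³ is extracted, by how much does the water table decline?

Δh ≈ 5.65 m

A = 12900 acres = 5.22 × 10^7 m²
ΔV = 0.0826 km³ = 8.26 × 10^7 m³
Δh = ΔV / (Sy × A) = 8.26 × 10^7 m³ / (0.28 × 5.22 × 10^7 m²) = 5.651 m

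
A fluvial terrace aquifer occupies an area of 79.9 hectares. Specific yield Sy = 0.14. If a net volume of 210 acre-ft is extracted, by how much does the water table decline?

A = 79.9 hectares = 7.99 × 10^5 m²
ΔV = 210 acre-ft = 2.59 × 10^5 m³
Δh = ΔV / (Sy × A) = 2.59 × 10^5 m³ / (0.14 × 7.99 × 10^5 m²) = 2.316 m

Δh ≈ 2.32 m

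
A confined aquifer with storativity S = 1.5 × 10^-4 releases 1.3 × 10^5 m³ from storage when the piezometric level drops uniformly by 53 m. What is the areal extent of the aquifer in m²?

A = ΔV / (S × Δh) = 1.3 × 10^5 / (1.5 × 10^-4 × 53) = 1.635 × 10^7 m²

A ≈ 1.64 × 10^7 m²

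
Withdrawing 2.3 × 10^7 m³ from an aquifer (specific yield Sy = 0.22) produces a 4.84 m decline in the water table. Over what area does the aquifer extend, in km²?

A ≈ 21.6 km²

A = ΔV / (Sy × Δh) = 2.3 × 10^7 / (0.22 × 4.84) = 2.16 × 10^7 m²
A = 2.16 × 10^7 m² = 21.6 km²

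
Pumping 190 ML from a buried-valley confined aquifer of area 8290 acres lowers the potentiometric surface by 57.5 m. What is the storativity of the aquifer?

A = 8290 acres = 3.355 × 10^7 m²
ΔV = 190 ML = 1.9 × 10^5 m³
S = ΔV / (A × Δh) = 1.9 × 10^5 m³ / (3.355 × 10^7 m² × 57.5 m) = 9.849 × 10^-5

S ≈ 9.8 × 10^-5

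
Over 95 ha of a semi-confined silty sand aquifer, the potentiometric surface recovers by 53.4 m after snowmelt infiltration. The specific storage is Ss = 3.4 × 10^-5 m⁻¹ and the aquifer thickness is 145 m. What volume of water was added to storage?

ΔV ≈ 2.5 × 10^5 m³

S = Ss × b = 3.4 × 10^-5 m⁻¹ × 145 m = 4.93 × 10^-3
A = 95 ha = 9.5 × 10^5 m²
ΔV = S × A × Δh = 0.00493 × 9.5 × 10^5 m² × 53.4 m = 2.501 × 10^5 m³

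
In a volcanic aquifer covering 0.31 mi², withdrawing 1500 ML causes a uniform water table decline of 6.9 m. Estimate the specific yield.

A = 0.31 mi² = 8.029 × 10^5 m²
ΔV = 1500 ML = 1.5 × 10^6 m³
Sy = ΔV / (A × Δh) = 1.5 × 10^6 m³ / (8.029 × 10^5 m² × 6.9 m) = 0.2708

Sy ≈ 0.27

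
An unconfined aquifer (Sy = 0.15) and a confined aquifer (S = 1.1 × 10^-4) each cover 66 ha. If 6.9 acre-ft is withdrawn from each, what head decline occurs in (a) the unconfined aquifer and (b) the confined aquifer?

A = 66 ha = 6.6 × 10^5 m²
ΔV = 6.9 acre-ft = 8511 m³
Unconfined: Δh_u = ΔV/(Sy·A) = 8511/(0.15 × 6.6 × 10^5) = 0.08597 m
Confined: Δh_c = ΔV/(S·A) = 8511/(1.1 × 10^-4 × 6.6 × 10^5) = 117.2 m

Δh_u ≈ 0.086 m; Δh_c ≈ 117 m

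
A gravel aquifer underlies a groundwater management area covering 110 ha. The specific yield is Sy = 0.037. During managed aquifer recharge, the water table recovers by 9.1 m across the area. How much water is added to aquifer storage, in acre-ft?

A = 110 ha = 1.1 × 10^6 m²
ΔV = Sy × A × Δh = 0.037 × 1.1 × 10^6 m² × 9.1 m = 3.704 × 10^5 m³
ΔV = 3.704 × 10^5 m³ = 300.3 acre-ft

ΔV ≈ 300 acre-ft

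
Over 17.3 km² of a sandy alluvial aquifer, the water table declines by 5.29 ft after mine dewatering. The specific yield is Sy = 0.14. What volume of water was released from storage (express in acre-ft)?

A = 17.3 km² = 1.73 × 10^7 m²
Δh = 5.29 ft = 1.612 m
ΔV = Sy × A × Δh = 0.14 × 1.73 × 10^7 m² × 1.612 m = 3.905 × 10^6 m³
ΔV = 3.905 × 10^6 m³ = 3166 acre-ft

ΔV ≈ 3170 acre-ft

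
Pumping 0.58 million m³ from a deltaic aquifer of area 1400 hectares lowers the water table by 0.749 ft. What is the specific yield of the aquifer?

A = 1400 hectares = 1.4 × 10^7 m²
Δh = 0.749 ft = 0.2283 m
ΔV = 0.58 million m³ = 5.8 × 10^5 m³
Sy = ΔV / (A × Δh) = 5.8 × 10^5 m³ / (1.4 × 10^7 m² × 0.2283 m) = 0.1815

Sy ≈ 0.18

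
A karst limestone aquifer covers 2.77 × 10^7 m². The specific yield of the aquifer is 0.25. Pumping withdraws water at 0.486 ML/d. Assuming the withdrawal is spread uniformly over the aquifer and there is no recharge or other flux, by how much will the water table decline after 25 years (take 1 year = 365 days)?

Q = 0.486 ML/d = 486 m³/d
t = 25 years = 9125 d
ΔV = Q × t = 486 m³/d × 9125 d = 4.435 × 10^6 m³
Δh = ΔV / (Sy × A) = 4.435 × 10^6 / (0.25 × 2.77 × 10^7) = 0.6404 m

Δh ≈ 0.64 m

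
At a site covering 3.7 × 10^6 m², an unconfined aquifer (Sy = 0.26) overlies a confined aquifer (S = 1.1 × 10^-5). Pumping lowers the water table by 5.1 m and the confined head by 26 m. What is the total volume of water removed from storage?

ΔV ≈ 4.91 × 10^6 m³

Unconfined: ΔV_u = Sy × A × Δh_u = 0.26 × 3.7 × 10^6 × 5.1 = 4.906 × 10^6 m³
Confined: ΔV_c = S × A × Δh_c = 1.1 × 10^-5 × 3.7 × 10^6 × 26 = 1058 m³
Total ΔV = 4.906 × 10^6 + 1058 = 4.907 × 10^6 m³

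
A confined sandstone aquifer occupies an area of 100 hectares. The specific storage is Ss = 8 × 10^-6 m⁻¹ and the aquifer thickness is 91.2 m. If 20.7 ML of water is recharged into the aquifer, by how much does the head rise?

S = Ss × b = 8 × 10^-6 m⁻¹ × 91.2 m = 7.296 × 10^-4
A = 100 hectares = 1 × 10^6 m²
ΔV = 20.7 ML = 20700 m³
Δh = ΔV / (S × A) = 20700 m³ / (7.296 × 10^-4 × 1 × 10^6 m²) = 28.37 m

Δh ≈ 28.4 m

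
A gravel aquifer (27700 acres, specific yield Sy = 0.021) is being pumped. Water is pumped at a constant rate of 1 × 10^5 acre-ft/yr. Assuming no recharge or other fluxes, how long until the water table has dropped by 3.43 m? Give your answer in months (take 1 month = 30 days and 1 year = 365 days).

A = 27700 acres = 1.121 × 10^8 m²
ΔV = Sy × A × Δh = 0.021 × 1.121 × 10^8 × 3.43 = 8.074 × 10^6 m³
Q = 1 × 10^5 acre-ft/yr = 3.379 × 10^5 m³/d
t = ΔV / Q = 8.074 × 10^6 m³ / 3.379 × 10^5 m³/d = 23.89 d
t = 23.89 d ≈ 0.7964 months

t ≈ 0.796 months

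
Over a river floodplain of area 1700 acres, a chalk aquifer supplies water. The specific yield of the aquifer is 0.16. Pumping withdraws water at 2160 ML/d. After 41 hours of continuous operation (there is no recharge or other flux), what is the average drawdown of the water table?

A = 1700 acres = 6.88 × 10^6 m²
Q = 2160 ML/d = 2.16 × 10^6 m³/d
t = 41 hours = 1.708 d
ΔV = Q × t = 2.16 × 10^6 m³/d × 1.708 d = 3.69 × 10^6 m³
Δh = ΔV / (Sy × A) = 3.69 × 10^6 / (0.16 × 6.88 × 10^6) = 3.352 m

Δh ≈ 3.35 m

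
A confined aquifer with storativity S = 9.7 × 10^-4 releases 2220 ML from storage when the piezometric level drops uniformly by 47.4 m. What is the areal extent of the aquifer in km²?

ΔV = 2220 ML = 2.22 × 10^6 m³
A = ΔV / (S × Δh) = 2.22 × 10^6 / (9.7 × 10^-4 × 47.4) = 4.828 × 10^7 m²
A = 4.828 × 10^7 m² = 48.28 km²

A ≈ 48.3 km²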